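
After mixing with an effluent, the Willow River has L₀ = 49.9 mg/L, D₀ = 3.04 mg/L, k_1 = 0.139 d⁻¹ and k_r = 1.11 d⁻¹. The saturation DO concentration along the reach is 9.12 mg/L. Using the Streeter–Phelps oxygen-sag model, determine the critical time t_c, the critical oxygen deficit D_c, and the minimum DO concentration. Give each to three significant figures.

t_c ≈ 1.57 d; D_c ≈ 5.02 mg/L; min DO ≈ 4.10 mg/L

t_c = [1/(k_r−k_1)] ln[(k_r/k_1)(1 − D₀(k_r−k_1)/(k_1 L₀))]
= [1/(1.11−0.139)] ln[(1.11/0.139)(1 − 3.04×0.9710/(0.139×49.9))]
= (1/0.9710) ln[7.986 × 0.5744] = 1.030 × ln(4.587) = 1.030 × 1.523 = 1.569 d.
D_c = (k_1/k_r) L₀ e^(−k_1 t_c) = (0.139/1.11) × 49.9 × e^(−0.139×1.569) = 0.1252 × 49.9 × 0.8041 = 5.024 mg/L.
Minimum DO = C_s − D_c = 9.12 − 5.024 = 4.096 mg/L.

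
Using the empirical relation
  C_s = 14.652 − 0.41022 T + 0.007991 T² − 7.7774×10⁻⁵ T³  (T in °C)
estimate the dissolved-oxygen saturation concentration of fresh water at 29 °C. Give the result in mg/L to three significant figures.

C_s = 14.652 − 0.41022×29 + 0.007991×29² − 7.7774×10⁻⁵×29³ = 7.579 mg/L.

C_s ≈ 7.58 mg/L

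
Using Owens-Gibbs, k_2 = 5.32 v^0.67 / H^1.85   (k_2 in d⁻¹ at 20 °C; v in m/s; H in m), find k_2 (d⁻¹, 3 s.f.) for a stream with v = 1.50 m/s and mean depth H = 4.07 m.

k_2 ≈ 0.520 d⁻¹

k_2 = 5.32 × 1.50^0.67 / 4.07^1.85 = 5.32 × 1.312 / 13.42 = 0.5202 d⁻¹.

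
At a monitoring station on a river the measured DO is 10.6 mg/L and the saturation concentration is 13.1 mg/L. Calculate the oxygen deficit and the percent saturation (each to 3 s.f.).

D = C_s − C = 13.1 − 10.6 = 2.50 mg/L.
% saturation = 10.6/13.1 × 100 = 80.9 %.

D ≈ 2.50 mg/L; 80.9 % saturation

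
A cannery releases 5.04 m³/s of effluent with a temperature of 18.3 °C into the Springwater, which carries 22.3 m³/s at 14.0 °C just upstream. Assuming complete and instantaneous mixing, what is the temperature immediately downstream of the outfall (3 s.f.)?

Flow-weighted mixing: C = (Q_r C_r + Q_w C_w)/(Q_r + Q_w)
= (22.3×14.0 + 5.04×18.3)/(22.3 + 5.04) = 404.4/27.34 = 14.79 °C.

14.8 °C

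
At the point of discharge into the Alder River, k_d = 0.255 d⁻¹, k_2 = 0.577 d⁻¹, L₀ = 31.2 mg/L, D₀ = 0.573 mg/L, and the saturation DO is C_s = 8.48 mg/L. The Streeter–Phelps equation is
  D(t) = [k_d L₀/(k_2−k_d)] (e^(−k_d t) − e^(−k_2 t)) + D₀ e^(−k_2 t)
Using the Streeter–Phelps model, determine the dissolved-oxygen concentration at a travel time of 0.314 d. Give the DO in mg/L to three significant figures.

DO ≈ 5.81 mg/L

k_d L₀/(k_2−k_d) = 0.255×31.2/(0.577−0.255) = 7.956/0.3220 = 24.71 mg/L.
e^(−k_d t) = e^(−0.255×0.3140) = 0.9231; e^(−k_2 t) = e^(−0.577×0.3140) = 0.8343.
D = 24.71 × (0.9231 − 0.8343) + 0.573 × 0.8343 = 2.193 + 0.4780 = 2.671 mg/L.
DO = C_s − D = 8.48 − 2.671 = 5.809 mg/L.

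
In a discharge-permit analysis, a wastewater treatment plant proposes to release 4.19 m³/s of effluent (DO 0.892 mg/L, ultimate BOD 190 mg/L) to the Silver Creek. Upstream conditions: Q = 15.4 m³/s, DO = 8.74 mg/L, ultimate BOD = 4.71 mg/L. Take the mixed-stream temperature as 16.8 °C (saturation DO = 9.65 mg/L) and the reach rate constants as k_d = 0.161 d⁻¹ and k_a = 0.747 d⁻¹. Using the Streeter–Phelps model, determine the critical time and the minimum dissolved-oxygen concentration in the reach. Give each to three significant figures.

t_c ≈ 2.21 d; minimum DO ≈ 2.96 mg/L

Mixed DO = (15.4×8.74 + 4.19×0.892)/(15.4+4.19) = 138.3/19.59 = 7.061 mg/L.
Mixed L₀ = (15.4×4.71 + 4.19×190)/(19.59) = 868.6/19.59 = 44.34 mg/L.
Initial deficit D₀ = C_s − DO₀ = 9.65 − 7.061 = 2.589 mg/L.
t_c = (1/0.5860) ln[(0.747/0.161)(1 − 2.589×0.5860/(0.161×44.34))] = 1.706 × ln(3.654) = 2.211 d.
D_c = (0.161/0.747) × 44.34 × e^(−0.161×2.211) = 0.2155 × 44.34 × 0.7005 = 6.694 mg/L.
Minimum DO = 9.65 − 6.694 = 2.956 mg/L.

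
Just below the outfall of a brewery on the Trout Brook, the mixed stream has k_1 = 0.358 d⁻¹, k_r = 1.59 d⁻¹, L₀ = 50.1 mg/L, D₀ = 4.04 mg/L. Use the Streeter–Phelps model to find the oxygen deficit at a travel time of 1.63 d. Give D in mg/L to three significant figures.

D ≈ 7.33 mg/L

k_1 L₀/(k_r−k_1) = 0.358×50.1/(1.59−0.358) = 17.94/1.232 = 14.56 mg/L.
e^(−k_1 t) = e^(−0.358×1.630) = 0.5579; e^(−k_r t) = e^(−1.59×1.630) = 0.07489.
D = 14.56 × (0.5579 − 0.07489) + 4.04 × 0.07489 = 7.032 + 0.3026 = 7.335 mg/L.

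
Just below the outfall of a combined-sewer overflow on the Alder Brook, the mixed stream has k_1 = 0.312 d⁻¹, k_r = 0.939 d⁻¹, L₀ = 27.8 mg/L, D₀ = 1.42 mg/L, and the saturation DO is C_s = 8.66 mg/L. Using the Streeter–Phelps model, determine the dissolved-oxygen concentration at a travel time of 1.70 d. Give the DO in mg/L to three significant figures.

DO ≈ 3.04 mg/L

k_1 L₀/(k_r−k_1) = 0.312×27.8/(0.939−0.312) = 8.674/0.6270 = 13.83 mg/L.
e^(−k_1 t) = e^(−0.312×1.700) = 0.5884; e^(−k_r t) = e^(−0.939×1.700) = 0.2026.
D = 13.83 × (0.5884 − 0.2026) + 1.42 × 0.2026 = 5.336 + 0.2878 = 5.624 mg/L.
DO = C_s − D = 8.66 − 5.624 = 3.036 mg/L.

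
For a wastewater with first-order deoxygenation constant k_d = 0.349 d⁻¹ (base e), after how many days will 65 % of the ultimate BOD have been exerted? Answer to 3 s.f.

y/L₀ = 1 − e^(−k_d t) = 0.65 ⇒ e^(−k_d t) = 0.350
t = −ln(0.350) / 0.349 = 1.050 / 0.349 = 3.008 d.

t ≈ 3.01 d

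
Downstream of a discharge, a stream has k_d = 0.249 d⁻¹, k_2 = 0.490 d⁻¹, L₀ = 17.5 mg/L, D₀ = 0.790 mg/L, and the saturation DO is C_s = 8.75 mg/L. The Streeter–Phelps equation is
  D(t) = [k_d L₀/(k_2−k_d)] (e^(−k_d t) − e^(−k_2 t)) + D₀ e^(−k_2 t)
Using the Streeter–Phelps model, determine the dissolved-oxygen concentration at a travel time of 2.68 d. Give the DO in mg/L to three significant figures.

k_d L₀/(k_2−k_d) = 0.249×17.5/(0.490−0.249) = 4.357/0.2410 = 18.08 mg/L.
e^(−k_d t) = e^(−0.249×2.680) = 0.5131; e^(−k_2 t) = e^(−0.490×2.680) = 0.2690.
D = 18.08 × (0.5131 − 0.2690) + 0.790 × 0.2690 = 4.414 + 0.2125 = 4.626 mg/L.
DO = C_s − D = 8.75 − 4.626 = 4.124 mg/L.

DO ≈ 4.12 mg/L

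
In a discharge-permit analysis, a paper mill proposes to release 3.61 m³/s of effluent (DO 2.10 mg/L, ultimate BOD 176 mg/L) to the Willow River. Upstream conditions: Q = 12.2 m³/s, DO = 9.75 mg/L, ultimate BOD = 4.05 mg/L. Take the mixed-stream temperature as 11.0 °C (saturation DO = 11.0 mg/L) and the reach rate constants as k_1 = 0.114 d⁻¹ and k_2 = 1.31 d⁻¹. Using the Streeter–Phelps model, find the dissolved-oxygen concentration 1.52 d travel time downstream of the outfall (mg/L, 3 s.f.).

DO ≈ 7.68 mg/L

Mixed DO = (12.2×9.75 + 3.61×2.10)/(12.2+3.61) = 126.5/15.81 = 8.003 mg/L.
Mixed L₀ = (12.2×4.05 + 3.61×176)/(15.81) = 684.8/15.81 = 43.31 mg/L.
Initial deficit D₀ = C_s − DO₀ = 11.0 − 8.003 = 2.997 mg/L.
D(1.52) = [0.114×43.31/(1.31−0.114)](e^(−0.114×1.52) − e^(−1.31×1.52)) + 2.997 e^(−1.31×1.52)
= 4.128 × (0.8409 − 0.1365) + 2.997 × 0.1365 = 3.317 mg/L.
DO = 11.0 − 3.317 = 7.683 mg/L.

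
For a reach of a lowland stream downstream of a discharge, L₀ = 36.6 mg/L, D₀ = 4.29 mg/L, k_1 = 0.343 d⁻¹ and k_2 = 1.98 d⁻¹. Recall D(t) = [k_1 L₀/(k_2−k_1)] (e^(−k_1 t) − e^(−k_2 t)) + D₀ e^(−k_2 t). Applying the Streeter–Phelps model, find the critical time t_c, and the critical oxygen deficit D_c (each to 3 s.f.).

At the critical point dD/dt = 0, so k_1 L₀ e^(−k_1 t) = k_2 D. Substituting D(t) from the Streeter–Phelps equation and solving for t gives
t_c = ln[(k_2/k_1)(1 − D₀(k_2−k_1)/(k_1 L₀))] / (k_2−k_1).
Here k_2−k_1 = 1.637 d⁻¹ and 1 − D₀(k_2−k_1)/(k_1 L₀) = 1 − 4.29×1.637/(0.343×36.6) = 0.4406, so
t_c = ln(5.773 × 0.4406) / 1.637 = 0.9335 / 1.637 = 0.5702 d.
D_c = (k_1/k_2) L₀ e^(−k_1 t_c) = (0.343/1.98) × 36.6 × e^(−0.343×0.5702) = 0.1732 × 36.6 × 0.8223 = 5.214 mg/L.

t_c ≈ 0.570 d; D_c ≈ 5.21 mg/L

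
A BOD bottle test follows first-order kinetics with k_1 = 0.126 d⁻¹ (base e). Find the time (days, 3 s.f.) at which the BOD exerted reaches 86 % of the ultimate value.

y/L₀ = 1 − e^(−k_1 t) = 0.86 ⇒ e^(−k_1 t) = 0.140
t = −ln(0.140) / 0.126 = 1.966 / 0.126 = 15.60 d.

t ≈ 15.6 d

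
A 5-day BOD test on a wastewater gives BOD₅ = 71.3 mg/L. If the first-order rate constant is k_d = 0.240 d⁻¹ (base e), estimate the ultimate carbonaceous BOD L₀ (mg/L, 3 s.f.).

L₀ ≈ 102 mg/L

BOD₅ = L₀(1 − e^(−5k_d)) ⇒ L₀ = BOD₅ / (1 − e^(−5×0.240))
= 71.3 / (1 − 0.3012) = 71.3 / 0.6988 = 102.0 mg/L.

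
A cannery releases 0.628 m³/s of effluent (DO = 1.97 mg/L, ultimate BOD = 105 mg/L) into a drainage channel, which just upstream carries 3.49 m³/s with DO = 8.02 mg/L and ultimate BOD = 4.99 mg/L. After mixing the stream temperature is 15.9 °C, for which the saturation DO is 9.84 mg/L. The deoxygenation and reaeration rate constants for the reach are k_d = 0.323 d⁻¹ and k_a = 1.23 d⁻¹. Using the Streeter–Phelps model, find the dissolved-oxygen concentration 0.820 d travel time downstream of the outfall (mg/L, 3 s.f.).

Mixed DO = (3.49×8.02 + 0.628×1.97)/(3.49+0.628) = 29.23/4.118 = 7.097 mg/L.
Mixed L₀ = (3.49×4.99 + 0.628×105)/(4.118) = 83.36/4.118 = 20.24 mg/L.
Initial deficit D₀ = C_s − DO₀ = 9.84 − 7.097 = 2.743 mg/L.
D(0.820) = [0.323×20.24/(1.23−0.323)](e^(−0.323×0.820) − e^(−1.23×0.820)) + 2.743 e^(−1.23×0.820)
= 7.208 × (0.7673 − 0.3647) + 2.743 × 0.3647 = 3.902 mg/L.
DO = 9.84 − 3.902 = 5.938 mg/L.

DO ≈ 5.94 mg/L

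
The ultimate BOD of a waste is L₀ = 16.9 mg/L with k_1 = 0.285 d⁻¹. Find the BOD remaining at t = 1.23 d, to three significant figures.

L_t = L₀ e^(−k_1 t) = 16.9 × e^(−0.285×1.23) = 16.9 × 0.7043 = 11.90 mg/L.

L ≈ 11.9 mg/L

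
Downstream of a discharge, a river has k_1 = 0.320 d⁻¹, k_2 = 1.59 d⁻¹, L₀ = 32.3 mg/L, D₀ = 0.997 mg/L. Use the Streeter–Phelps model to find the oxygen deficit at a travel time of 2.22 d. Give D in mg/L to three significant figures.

D ≈ 3.79 mg/L

k_1 L₀/(k_2−k_1) = 0.320×32.3/(1.59−0.320) = 10.34/1.270 = 8.139 mg/L.
e^(−k_1 t) = e^(−0.320×2.220) = 0.4914; e^(−k_2 t) = e^(−1.59×2.220) = 0.02931.
D = 8.139 × (0.4914 − 0.02931) + 0.997 × 0.02931 = 3.761 + 0.02922 = 3.790 mg/L.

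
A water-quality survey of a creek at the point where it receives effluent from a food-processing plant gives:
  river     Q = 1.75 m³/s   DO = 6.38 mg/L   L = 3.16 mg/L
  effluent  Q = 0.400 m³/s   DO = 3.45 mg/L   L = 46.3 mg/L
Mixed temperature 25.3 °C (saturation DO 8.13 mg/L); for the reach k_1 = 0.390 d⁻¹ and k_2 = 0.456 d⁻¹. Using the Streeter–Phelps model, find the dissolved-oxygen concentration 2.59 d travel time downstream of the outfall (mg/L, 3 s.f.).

DO ≈ 3.64 mg/L

Mixed DO = (1.75×6.38 + 0.400×3.45)/(1.75+0.400) = 12.54/2.150 = 5.835 mg/L.
Mixed L₀ = (1.75×3.16 + 0.400×46.3)/(2.150) = 24.05/2.150 = 11.19 mg/L.
Initial deficit D₀ = C_s − DO₀ = 8.13 − 5.835 = 2.295 mg/L.
D(2.59) = [0.390×11.19/(0.456−0.390)](e^(−0.390×2.59) − e^(−0.456×2.59)) + 2.295 e^(−0.456×2.59)
= 66.10 × (0.3642 − 0.3070) + 2.295 × 0.3070 = 4.487 mg/L.
DO = 8.13 − 4.487 = 3.643 mg/L.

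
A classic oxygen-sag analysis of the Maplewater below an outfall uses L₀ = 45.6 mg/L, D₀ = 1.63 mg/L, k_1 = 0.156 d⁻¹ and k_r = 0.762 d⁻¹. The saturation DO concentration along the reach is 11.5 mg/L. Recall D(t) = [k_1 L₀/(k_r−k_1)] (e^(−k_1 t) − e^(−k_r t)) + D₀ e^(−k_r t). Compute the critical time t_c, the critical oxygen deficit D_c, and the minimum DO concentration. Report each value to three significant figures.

t_c ≈ 2.37 d; D_c ≈ 6.45 mg/L; min DO ≈ 5.05 mg/L

t_c = [1/(k_r−k_1)] ln[(k_r/k_1)(1 − D₀(k_r−k_1)/(k_1 L₀))]
= [1/(0.762−0.156)] ln[(0.762/0.156)(1 − 1.63×0.6060/(0.156×45.6))]
= (1/0.6060) ln[4.885 × 0.8611] = 1.650 × ln(4.206) = 1.650 × 1.437 = 2.371 d.
D_c = (k_1/k_r) L₀ e^(−k_1 t_c) = (0.156/0.762) × 45.6 × e^(−0.156×2.371) = 0.2047 × 45.6 × 0.6909 = 6.449 mg/L.
Minimum DO = C_s − D_c = 11.5 − 6.449 = 5.051 mg/L.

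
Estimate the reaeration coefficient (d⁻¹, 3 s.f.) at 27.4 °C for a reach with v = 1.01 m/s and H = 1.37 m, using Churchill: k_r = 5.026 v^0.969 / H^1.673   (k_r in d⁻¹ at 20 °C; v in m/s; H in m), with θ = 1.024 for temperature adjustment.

k_r(20) = 5.026 × 1.01^0.969 / 1.37^1.673 = 5.026 × 1.010 / 1.693 = 2.997 d⁻¹.
k_r(27.4) = 2.997 × 1.024^(27.4−20) = 2.997 × 1.192 = 3.572 d⁻¹.

k_r ≈ 3.57 d⁻¹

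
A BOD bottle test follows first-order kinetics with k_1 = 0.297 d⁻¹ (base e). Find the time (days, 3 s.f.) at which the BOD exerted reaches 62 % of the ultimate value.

t ≈ 3.26 d

y/L₀ = 1 − e^(−k_1 t) = 0.62 ⇒ e^(−k_1 t) = 0.380
t = −ln(0.380) / 0.297 = 0.9676 / 0.297 = 3.258 d.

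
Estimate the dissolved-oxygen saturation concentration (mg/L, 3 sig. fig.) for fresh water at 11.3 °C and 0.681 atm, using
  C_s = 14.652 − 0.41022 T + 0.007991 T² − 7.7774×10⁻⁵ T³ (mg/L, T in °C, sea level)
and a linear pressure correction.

At sea level: C_s = 14.652 − 0.41022×11.3 + 0.007991×11.3² − 7.7774×10⁻⁵×11.3³ = 10.92 mg/L.
Pressure correction: C_s' = 10.92 × 0.681 = 7.440 mg/L.

C_s ≈ 7.44 mg/L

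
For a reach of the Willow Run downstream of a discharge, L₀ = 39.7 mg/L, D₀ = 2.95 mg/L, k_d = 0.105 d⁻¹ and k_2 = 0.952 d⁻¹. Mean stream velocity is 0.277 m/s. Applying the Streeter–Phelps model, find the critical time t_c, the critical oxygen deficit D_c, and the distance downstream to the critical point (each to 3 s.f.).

With k_2/k_d = 9.067 and 1 − D₀(k_2−k_d)/(k_d L₀) = 0.4006,
t_c = ln(9.067 × 0.4006) / (0.952 − 0.105) = ln(3.632) / 0.8470 = 1.290/0.8470 = 1.523 d.
D_c = (k_d/k_2) L₀ e^(−k_d t_c) = (0.105/0.952) × 39.7 × e^(−0.105×1.523) = 0.1103 × 39.7 × 0.8522 = 3.732 mg/L.
x_c = v t_c = 0.277 m/s × 1.523 d × 86400 s/d = 36440 m ≈ 36.4 km.

t_c ≈ 1.52 d; D_c ≈ 3.73 mg/L; x_c ≈ 36.4 km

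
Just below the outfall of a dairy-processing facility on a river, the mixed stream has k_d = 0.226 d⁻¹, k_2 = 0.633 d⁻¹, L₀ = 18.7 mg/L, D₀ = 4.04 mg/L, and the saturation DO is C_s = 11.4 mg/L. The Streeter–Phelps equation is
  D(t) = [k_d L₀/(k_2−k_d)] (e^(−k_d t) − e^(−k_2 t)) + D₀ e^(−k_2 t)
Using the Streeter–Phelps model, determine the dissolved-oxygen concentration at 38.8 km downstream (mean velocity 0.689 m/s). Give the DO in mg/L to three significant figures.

Travel time t = x/v = 38.8 km / (0.689 m/s) = 38800 m / 0.689 m/s = 56310 s = 0.6518 d.
k_d L₀/(k_2−k_d) = 0.226×18.7/(0.633−0.226) = 4.226/0.4070 = 10.38 mg/L.
e^(−k_d t) = e^(−0.226×0.6518) = 0.8630; e^(−k_2 t) = e^(−0.633×0.6518) = 0.6619.
D = 10.38 × (0.8630 − 0.6619) + 4.04 × 0.6619 = 2.088 + 2.674 = 4.762 mg/L.
DO = C_s − D = 11.4 − 4.762 = 6.638 mg/L.

DO ≈ 6.64 mg/L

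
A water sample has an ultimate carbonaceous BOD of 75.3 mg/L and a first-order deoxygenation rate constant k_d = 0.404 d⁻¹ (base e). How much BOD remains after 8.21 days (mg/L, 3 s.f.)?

L ≈ 2.73 mg/L

L_t = L₀ e^(−k_d t) = 75.3 × e^(−0.404×8.21) = 75.3 × 0.03627 = 2.731 mg/L.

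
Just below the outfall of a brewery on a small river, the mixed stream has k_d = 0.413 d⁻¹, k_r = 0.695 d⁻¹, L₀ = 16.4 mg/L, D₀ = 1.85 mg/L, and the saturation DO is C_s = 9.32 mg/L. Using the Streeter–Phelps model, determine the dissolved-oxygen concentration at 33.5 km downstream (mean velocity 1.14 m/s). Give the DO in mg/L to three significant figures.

Travel time t = x/v = 33.5 km / (1.14 m/s) = 33500 m / 1.14 m/s = 29390 s = 0.3401 d.
k_d L₀/(k_r−k_d) = 0.413×16.4/(0.695−0.413) = 6.773/0.2820 = 24.02 mg/L.
e^(−k_d t) = e^(−0.413×0.3401) = 0.8690; e^(−k_r t) = e^(−0.695×0.3401) = 0.7895.
D = 24.02 × (0.8690 − 0.7895) + 1.85 × 0.7895 = 1.909 + 1.461 = 3.369 mg/L.
DO = C_s − D = 9.32 − 3.369 = 5.951 mg/L.

DO ≈ 5.95 mg/L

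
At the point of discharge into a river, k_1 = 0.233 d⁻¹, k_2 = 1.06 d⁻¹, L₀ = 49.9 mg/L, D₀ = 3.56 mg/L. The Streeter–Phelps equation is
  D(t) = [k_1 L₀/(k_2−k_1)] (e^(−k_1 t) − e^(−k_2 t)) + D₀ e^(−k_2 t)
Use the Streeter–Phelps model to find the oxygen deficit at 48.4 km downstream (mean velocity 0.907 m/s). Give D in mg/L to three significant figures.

D ≈ 6.72 mg/L

Travel time t = x/v = 48.4 km / (0.907 m/s) = 48400 m / 0.907 m/s = 53360 s = 0.6176 d.
k_1 L₀/(k_2−k_1) = 0.233×49.9/(1.06−0.233) = 11.63/0.8270 = 14.06 mg/L.
e^(−k_1 t) = e^(−0.233×0.6176) = 0.8660; e^(−k_2 t) = e^(−1.06×0.6176) = 0.5196.
D = 14.06 × (0.8660 − 0.5196) + 3.56 × 0.5196 = 4.869 + 1.850 = 6.719 mg/L.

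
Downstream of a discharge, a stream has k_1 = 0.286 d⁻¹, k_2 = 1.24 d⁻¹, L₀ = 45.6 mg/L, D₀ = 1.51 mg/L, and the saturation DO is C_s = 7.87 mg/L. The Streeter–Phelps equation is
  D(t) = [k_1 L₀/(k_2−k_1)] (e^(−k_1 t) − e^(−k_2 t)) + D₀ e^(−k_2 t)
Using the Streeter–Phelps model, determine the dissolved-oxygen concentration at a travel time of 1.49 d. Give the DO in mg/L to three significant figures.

k_1 L₀/(k_2−k_1) = 0.286×45.6/(1.24−0.286) = 13.04/0.9540 = 13.67 mg/L.
e^(−k_1 t) = e^(−0.286×1.490) = 0.6530; e^(−k_2 t) = e^(−1.24×1.490) = 0.1576.
D = 13.67 × (0.6530 − 0.1576) + 1.51 × 0.1576 = 6.772 + 0.2380 = 7.010 mg/L.
DO = C_s − D = 7.87 − 7.010 = 0.8595 mg/L.

DO ≈ 0.860 mg/L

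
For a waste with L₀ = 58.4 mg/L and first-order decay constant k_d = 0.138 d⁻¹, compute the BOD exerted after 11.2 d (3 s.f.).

y ≈ 46.0 mg/L

y_t = L₀(1 − e^(−k_d t)) = 58.4 × (1 − e^(−0.138×11.2))
= 58.4 × (1 − 0.2132) = 58.4 × 0.7868 = 45.95 mg/L.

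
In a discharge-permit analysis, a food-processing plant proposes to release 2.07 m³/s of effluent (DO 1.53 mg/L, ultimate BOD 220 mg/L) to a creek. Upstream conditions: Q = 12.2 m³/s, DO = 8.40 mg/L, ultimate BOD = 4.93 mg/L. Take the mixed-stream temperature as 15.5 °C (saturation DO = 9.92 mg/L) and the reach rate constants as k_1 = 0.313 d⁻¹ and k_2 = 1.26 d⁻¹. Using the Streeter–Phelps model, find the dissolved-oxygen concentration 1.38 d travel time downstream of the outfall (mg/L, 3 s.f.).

DO ≈ 3.82 mg/L

Mixed DO = (12.2×8.40 + 2.07×1.53)/(12.2+2.07) = 105.6/14.27 = 7.403 mg/L.
Mixed L₀ = (12.2×4.93 + 2.07×220)/(14.27) = 515.5/14.27 = 36.13 mg/L.
Initial deficit D₀ = C_s − DO₀ = 9.92 − 7.403 = 2.517 mg/L.
D(1.38) = [0.313×36.13/(1.26−0.313)](e^(−0.313×1.38) − e^(−1.26×1.38)) + 2.517 e^(−1.26×1.38)
= 11.94 × (0.6492 − 0.1757) + 2.517 × 0.1757 = 6.096 mg/L.
DO = 9.92 − 6.096 = 3.824 mg/L.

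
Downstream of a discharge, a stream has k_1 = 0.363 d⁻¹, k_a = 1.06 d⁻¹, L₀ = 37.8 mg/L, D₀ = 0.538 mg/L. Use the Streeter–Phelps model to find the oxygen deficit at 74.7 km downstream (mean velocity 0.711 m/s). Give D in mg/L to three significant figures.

D ≈ 7.38 mg/L

Travel time t = x/v = 74.7 km / (0.711 m/s) = 74700 m / 0.711 m/s = 105100 s = 1.216 d.
k_1 L₀/(k_a−k_1) = 0.363×37.8/(1.06−0.363) = 13.72/0.6970 = 19.69 mg/L.
e^(−k_1 t) = e^(−0.363×1.216) = 0.6431; e^(−k_a t) = e^(−1.06×1.216) = 0.2756.
D = 19.69 × (0.6431 − 0.2756) + 0.538 × 0.2756 = 7.236 + 0.1482 = 7.384 mg/L.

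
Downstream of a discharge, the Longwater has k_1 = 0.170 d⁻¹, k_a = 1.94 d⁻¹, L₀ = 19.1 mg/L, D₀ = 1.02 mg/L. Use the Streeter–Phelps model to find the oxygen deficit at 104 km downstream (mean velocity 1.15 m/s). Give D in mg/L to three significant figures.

Travel time t = x/v = 104 km / (1.15 m/s) = 104000 m / 1.15 m/s = 90430 s = 1.047 d.
k_1 L₀/(k_a−k_1) = 0.170×19.1/(1.94−0.170) = 3.247/1.770 = 1.834 mg/L.
e^(−k_1 t) = e^(−0.170×1.047) = 0.8370; e^(−k_a t) = e^(−1.94×1.047) = 0.1313.
D = 1.834 × (0.8370 − 0.1313) + 1.02 × 0.1313 = 1.295 + 0.1339 = 1.429 mg/L.

D ≈ 1.43 mg/L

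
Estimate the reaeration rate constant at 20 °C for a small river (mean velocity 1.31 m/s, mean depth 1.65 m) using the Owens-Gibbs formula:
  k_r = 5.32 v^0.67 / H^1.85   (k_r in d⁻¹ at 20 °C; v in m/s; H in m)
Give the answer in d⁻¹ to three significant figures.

k_r = 5.32 × 1.31^0.67 / 1.65^1.85 = 5.32 × 1.198 / 2.525 = 2.524 d⁻¹.

k_r ≈ 2.52 d⁻¹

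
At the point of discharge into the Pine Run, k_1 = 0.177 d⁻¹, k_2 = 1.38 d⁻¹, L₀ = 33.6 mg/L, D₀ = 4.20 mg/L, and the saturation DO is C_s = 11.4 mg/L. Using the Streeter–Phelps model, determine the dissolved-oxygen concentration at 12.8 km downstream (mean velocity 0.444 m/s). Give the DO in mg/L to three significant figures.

Travel time t = x/v = 12.8 km / (0.444 m/s) = 12800 m / 0.444 m/s = 28830 s = 0.3337 d.
k_1 L₀/(k_2−k_1) = 0.177×33.6/(1.38−0.177) = 5.947/1.203 = 4.944 mg/L.
e^(−k_1 t) = e^(−0.177×0.3337) = 0.9427; e^(−k_2 t) = e^(−1.38×0.3337) = 0.6310.
D = 4.944 × (0.9427 − 0.6310) + 4.20 × 0.6310 = 1.541 + 2.650 = 4.191 mg/L.
DO = C_s − D = 11.4 − 4.191 = 7.209 mg/L.

DO ≈ 7.21 mg/L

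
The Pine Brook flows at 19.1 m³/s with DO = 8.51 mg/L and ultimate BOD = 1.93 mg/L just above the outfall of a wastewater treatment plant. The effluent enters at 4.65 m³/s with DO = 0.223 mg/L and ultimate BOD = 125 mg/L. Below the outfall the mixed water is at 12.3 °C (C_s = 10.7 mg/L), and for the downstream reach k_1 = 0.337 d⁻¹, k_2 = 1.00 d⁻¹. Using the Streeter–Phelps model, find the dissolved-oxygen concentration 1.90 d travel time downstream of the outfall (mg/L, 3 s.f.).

Mixed DO = (19.1×8.51 + 4.65×0.223)/(19.1+4.65) = 163.6/23.75 = 6.887 mg/L.
Mixed L₀ = (19.1×1.93 + 4.65×125)/(23.75) = 618.1/23.75 = 26.03 mg/L.
Initial deficit D₀ = C_s − DO₀ = 10.7 − 6.887 = 3.813 mg/L.
D(1.90) = [0.337×26.03/(1.00−0.337)](e^(−0.337×1.90) − e^(−1.00×1.90)) + 3.813 e^(−1.00×1.90)
= 13.23 × (0.5271 − 0.1496) + 3.813 × 0.1496 = 5.565 mg/L.
DO = 10.7 − 5.565 = 5.135 mg/L.

DO ≈ 5.14 mg/L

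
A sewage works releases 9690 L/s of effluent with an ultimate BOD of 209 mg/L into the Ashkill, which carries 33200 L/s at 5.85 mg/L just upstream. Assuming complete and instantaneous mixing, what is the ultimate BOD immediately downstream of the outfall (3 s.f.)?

Flow-weighted mixing: C = (Q_r C_r + Q_w C_w)/(Q_r + Q_w)
= (33200×5.85 + 9690×209)/(33200 + 9690) = 2.219×10^6/42890 = 51.75 mg/L.

51.7 mg/L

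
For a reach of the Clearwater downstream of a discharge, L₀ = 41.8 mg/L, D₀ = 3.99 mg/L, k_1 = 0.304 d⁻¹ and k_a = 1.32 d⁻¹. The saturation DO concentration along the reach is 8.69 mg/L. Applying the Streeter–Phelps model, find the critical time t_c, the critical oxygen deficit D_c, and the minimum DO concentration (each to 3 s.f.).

t_c ≈ 1.07 d; D_c ≈ 6.96 mg/L; min DO ≈ 1.73 mg/L

At the critical point dD/dt = 0, so k_1 L₀ e^(−k_1 t) = k_a D. Substituting D(t) from the Streeter–Phelps equation and solving for t gives
t_c = ln[(k_a/k_1)(1 − D₀(k_a−k_1)/(k_1 L₀))] / (k_a−k_1).
Here k_a−k_1 = 1.016 d⁻¹ and 1 − D₀(k_a−k_1)/(k_1 L₀) = 1 − 3.99×1.016/(0.304×41.8) = 0.6810, so
t_c = ln(4.342 × 0.6810) / 1.016 = 1.084 / 1.016 = 1.067 d.
L(t_c) = L₀ e^(−k_1 t_c) = 41.8 × 0.7230 = 30.22 mg/L, and at the critical point k_a D_c = k_1 L, so D_c = (0.304/1.32) × 30.22 = 6.960 mg/L.
Minimum DO = C_s − D_c = 8.69 − 6.960 = 1.730 mg/L.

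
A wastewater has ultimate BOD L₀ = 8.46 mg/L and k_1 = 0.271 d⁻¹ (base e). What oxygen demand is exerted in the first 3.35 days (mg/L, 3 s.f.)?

y ≈ 5.05 mg/L

y_t = L₀(1 − e^(−k_1 t)) = 8.46 × (1 − e^(−0.271×3.35))
= 8.46 × (1 − 0.4034) = 8.46 × 0.5966 = 5.047 mg/L.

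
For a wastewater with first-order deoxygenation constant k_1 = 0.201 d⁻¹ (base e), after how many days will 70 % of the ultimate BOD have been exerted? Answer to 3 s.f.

y/L₀ = 1 − e^(−k_1 t) = 0.70 ⇒ e^(−k_1 t) = 0.300
t = −ln(0.300) / 0.201 = 1.204 / 0.201 = 5.990 d.

t ≈ 5.99 d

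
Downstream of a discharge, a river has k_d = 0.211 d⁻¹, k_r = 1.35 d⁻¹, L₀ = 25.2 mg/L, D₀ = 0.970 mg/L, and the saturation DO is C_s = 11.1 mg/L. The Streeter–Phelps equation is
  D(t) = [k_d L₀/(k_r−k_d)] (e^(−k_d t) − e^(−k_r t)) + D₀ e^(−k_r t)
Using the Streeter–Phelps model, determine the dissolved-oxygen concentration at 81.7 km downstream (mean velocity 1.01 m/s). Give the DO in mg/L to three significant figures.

Travel time t = x/v = 81.7 km / (1.01 m/s) = 81700 m / 1.01 m/s = 80890 s = 0.9362 d.
k_d L₀/(k_r−k_d) = 0.211×25.2/(1.35−0.211) = 5.317/1.139 = 4.668 mg/L.
e^(−k_d t) = e^(−0.211×0.9362) = 0.8207; e^(−k_r t) = e^(−1.35×0.9362) = 0.2825.
D = 4.668 × (0.8207 − 0.2825) + 0.970 × 0.2825 = 2.512 + 0.2741 = 2.787 mg/L.
DO = C_s − D = 11.1 − 2.787 = 8.313 mg/L.

DO ≈ 8.31 mg/L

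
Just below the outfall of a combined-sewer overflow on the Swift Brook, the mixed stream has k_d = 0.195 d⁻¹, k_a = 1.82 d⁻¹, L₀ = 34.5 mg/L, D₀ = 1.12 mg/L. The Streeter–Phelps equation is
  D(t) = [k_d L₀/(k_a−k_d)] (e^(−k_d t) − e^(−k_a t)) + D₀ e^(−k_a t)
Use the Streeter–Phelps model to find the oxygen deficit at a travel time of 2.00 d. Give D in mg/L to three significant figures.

D ≈ 2.72 mg/L

k_d L₀/(k_a−k_d) = 0.195×34.5/(1.82−0.195) = 6.728/1.625 = 4.140 mg/L.
e^(−k_d t) = e^(−0.195×2.000) = 0.6771; e^(−k_a t) = e^(−1.82×2.000) = 0.02625.
D = 4.140 × (0.6771 − 0.02625) + 1.12 × 0.02625 = 2.694 + 0.02940 = 2.724 mg/L.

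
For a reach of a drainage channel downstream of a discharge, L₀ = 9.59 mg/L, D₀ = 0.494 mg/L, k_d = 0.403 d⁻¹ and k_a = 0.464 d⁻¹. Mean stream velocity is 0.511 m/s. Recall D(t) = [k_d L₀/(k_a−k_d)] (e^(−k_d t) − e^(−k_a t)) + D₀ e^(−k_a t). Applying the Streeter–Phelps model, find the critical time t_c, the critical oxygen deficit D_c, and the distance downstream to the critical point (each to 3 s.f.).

t_c ≈ 2.18 d; D_c ≈ 3.46 mg/L; x_c ≈ 96.3 km

t_c = [1/(k_a−k_d)] ln[(k_a/k_d)(1 − D₀(k_a−k_d)/(k_d L₀))]
= [1/(0.464−0.403)] ln[(0.464/0.403)(1 − 0.494×0.06100/(0.403×9.59))]
= (1/0.06100) ln[1.151 × 0.9922] = 16.39 × ln(1.142) = 16.39 × 0.1331 = 2.182 d.
D_c = (k_d/k_a) L₀ e^(−k_d t_c) = (0.403/0.464) × 9.59 × e^(−0.403×2.182) = 0.8685 × 9.59 × 0.4150 = 3.457 mg/L.
x_c = v t_c = 0.511 m/s × 2.182 d × 86400 s/d = 96350 m ≈ 96.3 km.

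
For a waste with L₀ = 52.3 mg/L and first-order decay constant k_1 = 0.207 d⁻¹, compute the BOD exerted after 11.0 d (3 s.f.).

y ≈ 46.9 mg/L

y_t = L₀(1 − e^(−k_1 t)) = 52.3 × (1 − e^(−0.207×11.0))
= 52.3 × (1 − 0.1026) = 52.3 × 0.8974 = 46.93 mg/L.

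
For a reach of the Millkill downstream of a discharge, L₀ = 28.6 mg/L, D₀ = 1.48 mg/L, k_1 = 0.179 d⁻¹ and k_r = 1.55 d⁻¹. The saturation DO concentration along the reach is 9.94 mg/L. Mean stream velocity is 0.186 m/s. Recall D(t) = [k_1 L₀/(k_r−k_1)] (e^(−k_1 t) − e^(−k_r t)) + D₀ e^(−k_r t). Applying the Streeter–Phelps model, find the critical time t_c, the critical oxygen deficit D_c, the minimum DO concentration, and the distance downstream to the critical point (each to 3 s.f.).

With k_r/k_1 = 8.659 and 1 − D₀(k_r−k_1)/(k_1 L₀) = 0.6036,
t_c = ln(8.659 × 0.6036) / (1.55 − 0.179) = ln(5.227) / 1.371 = 1.654/1.371 = 1.206 d.
L(t_c) = L₀ e^(−k_1 t_c) = 28.6 × 0.8058 = 23.05 mg/L, and at the critical point k_r D_c = k_1 L, so D_c = (0.179/1.55) × 23.05 = 2.661 mg/L.
Minimum DO = C_s − D_c = 9.94 − 2.661 = 7.279 mg/L.
x_c = v t_c = 0.186 m/s × 1.206 d × 86400 s/d = 19390 m ≈ 19.4 km.

t_c ≈ 1.21 d; D_c ≈ 2.66 mg/L; min DO ≈ 7.28 mg/L; x_c ≈ 19.4 km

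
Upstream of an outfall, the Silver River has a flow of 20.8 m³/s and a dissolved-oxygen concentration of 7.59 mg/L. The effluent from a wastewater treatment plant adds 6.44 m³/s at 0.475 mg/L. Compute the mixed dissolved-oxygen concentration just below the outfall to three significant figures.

Flow-weighted mixing: C = (Q_r C_r + Q_w C_w)/(Q_r + Q_w)
= (20.8×7.59 + 6.44×0.475)/(20.8 + 6.44) = 160.9/27.24 = 5.908 mg/L.

5.91 mg/L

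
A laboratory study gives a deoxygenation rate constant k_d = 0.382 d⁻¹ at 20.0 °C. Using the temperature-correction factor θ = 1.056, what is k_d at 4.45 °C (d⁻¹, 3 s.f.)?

k_d ≈ 0.164 d⁻¹

k_d(T₂) = k_d(T₁) · θ^(T₂−T₁) = 0.382 × 1.056^(4.45−20.0)
= 0.382 × 1.056^-15.6 = 0.382 × 0.4286 = 0.1637 d⁻¹.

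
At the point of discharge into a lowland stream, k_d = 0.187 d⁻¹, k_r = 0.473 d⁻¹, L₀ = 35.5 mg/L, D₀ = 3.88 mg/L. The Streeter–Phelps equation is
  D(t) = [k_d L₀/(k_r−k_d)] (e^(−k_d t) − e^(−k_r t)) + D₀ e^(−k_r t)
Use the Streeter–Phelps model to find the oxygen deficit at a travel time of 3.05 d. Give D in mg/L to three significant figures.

k_d L₀/(k_r−k_d) = 0.187×35.5/(0.473−0.187) = 6.638/0.2860 = 23.21 mg/L.
e^(−k_d t) = e^(−0.187×3.050) = 0.5653; e^(−k_r t) = e^(−0.473×3.050) = 0.2363.
D = 23.21 × (0.5653 − 0.2363) + 3.88 × 0.2363 = 7.637 + 0.9168 = 8.554 mg/L.

D ≈ 8.55 mg/L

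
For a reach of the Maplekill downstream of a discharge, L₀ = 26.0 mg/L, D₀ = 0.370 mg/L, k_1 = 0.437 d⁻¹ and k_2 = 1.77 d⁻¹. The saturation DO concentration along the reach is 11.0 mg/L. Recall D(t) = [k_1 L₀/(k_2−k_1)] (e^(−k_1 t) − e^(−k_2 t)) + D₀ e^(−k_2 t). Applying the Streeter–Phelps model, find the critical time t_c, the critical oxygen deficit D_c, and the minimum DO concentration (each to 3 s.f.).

t_c = [1/(k_2−k_1)] ln[(k_2/k_1)(1 − D₀(k_2−k_1)/(k_1 L₀))]
= [1/(1.77−0.437)] ln[(1.77/0.437)(1 − 0.370×1.333/(0.437×26.0))]
= (1/1.333) ln[4.050 × 0.9566] = 0.7502 × ln(3.875) = 0.7502 × 1.354 = 1.016 d.
D_c = (k_1/k_2) L₀ e^(−k_1 t_c) = (0.437/1.77) × 26.0 × e^(−0.437×1.016) = 0.2469 × 26.0 × 0.6415 = 4.118 mg/L.
Minimum DO = C_s − D_c = 11.0 − 4.118 = 6.882 mg/L.

t_c ≈ 1.02 d; D_c ≈ 4.12 mg/L; min DO ≈ 6.88 mg/L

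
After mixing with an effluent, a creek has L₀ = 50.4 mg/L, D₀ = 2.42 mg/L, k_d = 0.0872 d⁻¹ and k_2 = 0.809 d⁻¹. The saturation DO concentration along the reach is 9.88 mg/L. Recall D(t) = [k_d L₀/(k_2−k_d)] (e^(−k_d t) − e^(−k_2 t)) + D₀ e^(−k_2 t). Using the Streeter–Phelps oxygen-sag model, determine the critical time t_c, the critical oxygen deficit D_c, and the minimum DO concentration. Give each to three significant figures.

t_c ≈ 2.38 d; D_c ≈ 4.41 mg/L; min DO ≈ 5.47 mg/L

At the critical point dD/dt = 0, so k_d L₀ e^(−k_d t) = k_2 D. Substituting D(t) from the Streeter–Phelps equation and solving for t gives
t_c = ln[(k_2/k_d)(1 − D₀(k_2−k_d)/(k_d L₀))] / (k_2−k_d).
Here k_2−k_d = 0.7218 d⁻¹ and 1 − D₀(k_2−k_d)/(k_d L₀) = 1 − 2.42×0.7218/(0.0872×50.4) = 0.6025, so
t_c = ln(9.278 × 0.6025) / 0.7218 = 1.721 / 0.7218 = 2.384 d.
D_c = (k_d/k_2) L₀ e^(−k_d t_c) = (0.0872/0.809) × 50.4 × e^(−0.0872×2.384) = 0.1078 × 50.4 × 0.8123 = 4.413 mg/L.
Minimum DO = C_s − D_c = 9.88 − 4.413 = 5.467 mg/L.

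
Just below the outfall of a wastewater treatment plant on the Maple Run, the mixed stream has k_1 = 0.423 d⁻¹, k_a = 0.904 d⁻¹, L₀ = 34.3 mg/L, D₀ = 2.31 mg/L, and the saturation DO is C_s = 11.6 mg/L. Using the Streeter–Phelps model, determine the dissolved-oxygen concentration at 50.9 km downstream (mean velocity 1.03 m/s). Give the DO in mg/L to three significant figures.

Travel time t = x/v = 50.9 km / (1.03 m/s) = 50900 m / 1.03 m/s = 49420 s = 0.5720 d.
k_1 L₀/(k_a−k_1) = 0.423×34.3/(0.904−0.423) = 14.51/0.4810 = 30.16 mg/L.
e^(−k_1 t) = e^(−0.423×0.5720) = 0.7851; e^(−k_a t) = e^(−0.904×0.5720) = 0.5963.
D = 30.16 × (0.7851 − 0.5963) + 2.31 × 0.5963 = 5.696 + 1.377 = 7.073 mg/L.
DO = C_s − D = 11.6 − 7.073 = 4.527 mg/L.

DO ≈ 4.53 mg/L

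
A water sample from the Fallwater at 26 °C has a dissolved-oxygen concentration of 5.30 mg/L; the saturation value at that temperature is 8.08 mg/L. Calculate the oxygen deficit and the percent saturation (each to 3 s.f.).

D ≈ 2.78 mg/L; 65.6 % saturation

D = C_s − C = 8.08 − 5.30 = 2.78 mg/L.
% saturation = 5.30/8.08 × 100 = 65.6 %.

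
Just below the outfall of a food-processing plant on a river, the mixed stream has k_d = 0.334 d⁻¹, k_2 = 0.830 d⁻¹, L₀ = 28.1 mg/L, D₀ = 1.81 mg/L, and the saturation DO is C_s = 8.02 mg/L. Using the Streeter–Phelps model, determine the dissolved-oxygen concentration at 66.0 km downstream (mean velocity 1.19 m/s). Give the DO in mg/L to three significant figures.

Travel time t = x/v = 66.0 km / (1.19 m/s) = 66000 m / 1.19 m/s = 55460 s = 0.6419 d.
k_d L₀/(k_2−k_d) = 0.334×28.1/(0.830−0.334) = 9.385/0.4960 = 18.92 mg/L.
e^(−k_d t) = e^(−0.334×0.6419) = 0.8070; e^(−k_2 t) = e^(−0.830×0.6419) = 0.5870.
D = 18.92 × (0.8070 − 0.5870) + 1.81 × 0.5870 = 4.164 + 1.062 = 5.226 mg/L.
DO = C_s − D = 8.02 − 5.226 = 2.794 mg/L.

DO ≈ 2.79 mg/L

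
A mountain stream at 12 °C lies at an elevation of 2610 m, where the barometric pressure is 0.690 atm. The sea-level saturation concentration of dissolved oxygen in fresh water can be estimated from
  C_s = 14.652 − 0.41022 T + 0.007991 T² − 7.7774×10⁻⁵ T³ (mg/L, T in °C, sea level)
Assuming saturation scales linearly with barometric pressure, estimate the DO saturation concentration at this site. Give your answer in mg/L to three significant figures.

At sea level: C_s = 14.652 − 0.41022×12 + 0.007991×12² − 7.7774×10⁻⁵×12³ = 10.75 mg/L.
Pressure correction: C_s' = 10.75 × 0.690 = 7.415 mg/L.

C_s ≈ 7.41 mg/L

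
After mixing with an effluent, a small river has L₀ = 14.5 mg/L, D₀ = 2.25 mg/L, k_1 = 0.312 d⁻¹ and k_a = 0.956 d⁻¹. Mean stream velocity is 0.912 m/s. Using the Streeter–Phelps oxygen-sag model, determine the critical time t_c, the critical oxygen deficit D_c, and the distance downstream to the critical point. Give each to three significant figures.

With k_a/k_1 = 3.064 and 1 − D₀(k_a−k_1)/(k_1 L₀) = 0.6797,
t_c = ln(3.064 × 0.6797) / (0.956 − 0.312) = ln(2.083) / 0.6440 = 0.7337/0.6440 = 1.139 d.
D_c = (k_1/k_a) L₀ e^(−k_1 t_c) = (0.312/0.956) × 14.5 × e^(−0.312×1.139) = 0.3264 × 14.5 × 0.7009 = 3.317 mg/L.
x_c = v t_c = 0.912 m/s × 1.139 d × 86400 s/d = 89770 m ≈ 89.8 km.

t_c ≈ 1.14 d; D_c ≈ 3.32 mg/L; x_c ≈ 89.8 km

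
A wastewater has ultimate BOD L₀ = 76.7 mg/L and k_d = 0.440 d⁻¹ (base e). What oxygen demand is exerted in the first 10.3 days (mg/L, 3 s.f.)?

y ≈ 75.9 mg/L

y_t = L₀(1 − e^(−k_d t)) = 76.7 × (1 − e^(−0.440×10.3))
= 76.7 × (1 − 0.01076) = 76.7 × 0.9892 = 75.87 mg/L.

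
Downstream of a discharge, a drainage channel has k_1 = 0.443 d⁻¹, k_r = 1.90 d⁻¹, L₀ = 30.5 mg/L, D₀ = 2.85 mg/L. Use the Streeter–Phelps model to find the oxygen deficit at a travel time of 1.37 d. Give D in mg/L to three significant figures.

k_1 L₀/(k_r−k_1) = 0.443×30.5/(1.90−0.443) = 13.51/1.457 = 9.274 mg/L.
e^(−k_1 t) = e^(−0.443×1.370) = 0.5450; e^(−k_r t) = e^(−1.90×1.370) = 0.07405.
D = 9.274 × (0.5450 − 0.07405) + 2.85 × 0.07405 = 4.368 + 0.2110 = 4.579 mg/L.

D ≈ 4.58 mg/L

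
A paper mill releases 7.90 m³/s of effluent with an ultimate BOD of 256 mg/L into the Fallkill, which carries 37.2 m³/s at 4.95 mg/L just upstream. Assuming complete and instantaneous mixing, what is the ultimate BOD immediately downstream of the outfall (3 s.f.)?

Flow-weighted mixing: C = (Q_r C_r + Q_w C_w)/(Q_r + Q_w)
= (37.2×4.95 + 7.90×256)/(37.2 + 7.90) = 2207/45.10 = 48.93 mg/L.

48.9 mg/L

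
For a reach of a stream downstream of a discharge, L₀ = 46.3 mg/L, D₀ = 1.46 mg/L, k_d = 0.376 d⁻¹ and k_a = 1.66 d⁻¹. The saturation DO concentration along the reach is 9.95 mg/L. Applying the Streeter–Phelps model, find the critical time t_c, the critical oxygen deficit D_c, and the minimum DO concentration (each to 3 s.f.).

t_c ≈ 1.07 d; D_c ≈ 7.02 mg/L; min DO ≈ 2.93 mg/L

t_c = [1/(k_a−k_d)] ln[(k_a/k_d)(1 − D₀(k_a−k_d)/(k_d L₀))]
= [1/(1.66−0.376)] ln[(1.66/0.376)(1 − 1.46×1.284/(0.376×46.3))]
= (1/1.284) ln[4.415 × 0.8923] = 0.7788 × ln(3.939) = 0.7788 × 1.371 = 1.068 d.
L(t_c) = L₀ e^(−k_d t_c) = 46.3 × 0.6693 = 30.99 mg/L, and at the critical point k_a D_c = k_d L, so D_c = (0.376/1.66) × 30.99 = 7.019 mg/L.
Minimum DO = C_s − D_c = 9.95 − 7.019 = 2.931 mg/L.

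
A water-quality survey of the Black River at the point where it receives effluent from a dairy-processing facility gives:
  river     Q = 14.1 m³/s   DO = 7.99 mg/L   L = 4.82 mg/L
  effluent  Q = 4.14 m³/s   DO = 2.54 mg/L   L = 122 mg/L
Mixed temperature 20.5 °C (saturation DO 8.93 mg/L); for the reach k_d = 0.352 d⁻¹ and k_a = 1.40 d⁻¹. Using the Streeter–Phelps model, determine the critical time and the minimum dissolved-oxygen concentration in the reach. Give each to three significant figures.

t_c ≈ 1.10 d; minimum DO ≈ 3.56 mg/L

Mixed DO = (14.1×7.99 + 4.14×2.54)/(14.1+4.14) = 123.2/18.24 = 6.753 mg/L.
Mixed L₀ = (14.1×4.82 + 4.14×122)/(18.24) = 573.0/18.24 = 31.42 mg/L.
Initial deficit D₀ = C_s − DO₀ = 8.93 − 6.753 = 2.177 mg/L.
t_c = (1/1.048) ln[(1.40/0.352)(1 − 2.177×1.048/(0.352×31.42))] = 0.9542 × ln(3.157) = 1.097 d.
D_c = (0.352/1.40) × 31.42 × e^(−0.352×1.097) = 0.2514 × 31.42 × 0.6797 = 5.369 mg/L.
Minimum DO = 8.93 − 5.369 = 3.561 mg/L.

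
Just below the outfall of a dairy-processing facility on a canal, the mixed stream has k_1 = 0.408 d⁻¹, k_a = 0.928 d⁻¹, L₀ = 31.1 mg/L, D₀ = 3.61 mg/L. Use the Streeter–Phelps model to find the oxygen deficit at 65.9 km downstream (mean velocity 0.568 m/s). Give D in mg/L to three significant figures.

Travel time t = x/v = 65.9 km / (0.568 m/s) = 65900 m / 0.568 m/s = 116000 s = 1.343 d.
k_1 L₀/(k_a−k_1) = 0.408×31.1/(0.928−0.408) = 12.69/0.5200 = 24.40 mg/L.
e^(−k_1 t) = e^(−0.408×1.343) = 0.5782; e^(−k_a t) = e^(−0.928×1.343) = 0.2876.
D = 24.40 × (0.5782 − 0.2876) + 3.61 × 0.2876 = 7.090 + 1.038 = 8.129 mg/L.

D ≈ 8.13 mg/L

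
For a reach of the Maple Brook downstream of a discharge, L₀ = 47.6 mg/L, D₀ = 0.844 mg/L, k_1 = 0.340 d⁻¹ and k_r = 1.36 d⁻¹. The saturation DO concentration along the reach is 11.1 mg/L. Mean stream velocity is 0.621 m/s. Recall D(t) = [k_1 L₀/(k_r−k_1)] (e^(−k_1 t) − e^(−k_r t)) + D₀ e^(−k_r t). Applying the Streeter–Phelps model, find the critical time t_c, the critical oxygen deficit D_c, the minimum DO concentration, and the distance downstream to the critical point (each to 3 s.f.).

t_c ≈ 1.31 d; D_c ≈ 7.63 mg/L; min DO ≈ 3.47 mg/L; x_c ≈ 70.0 km

t_c = [1/(k_r−k_1)] ln[(k_r/k_1)(1 − D₀(k_r−k_1)/(k_1 L₀))]
= [1/(1.36−0.340)] ln[(1.36/0.340)(1 − 0.844×1.020/(0.340×47.6))]
= (1/1.020) ln[4.000 × 0.9468] = 0.9804 × ln(3.787) = 0.9804 × 1.332 = 1.306 d.
D_c = (k_1/k_r) L₀ e^(−k_1 t_c) = (0.340/1.36) × 47.6 × e^(−0.340×1.306) = 0.2500 × 47.6 × 0.6415 = 7.634 mg/L.
Minimum DO = C_s − D_c = 11.1 − 7.634 = 3.466 mg/L.
x_c = v t_c = 0.621 m/s × 1.306 d × 86400 s/d = 70050 m ≈ 70.0 km.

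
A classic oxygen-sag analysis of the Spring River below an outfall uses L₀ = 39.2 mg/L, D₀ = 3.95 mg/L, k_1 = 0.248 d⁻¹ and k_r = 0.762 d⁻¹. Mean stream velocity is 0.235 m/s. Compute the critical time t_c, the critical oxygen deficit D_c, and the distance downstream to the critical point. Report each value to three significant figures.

t_c ≈ 1.73 d; D_c ≈ 8.31 mg/L; x_c ≈ 35.1 km

With k_r/k_1 = 3.073 and 1 − D₀(k_r−k_1)/(k_1 L₀) = 0.7912,
t_c = ln(3.073 × 0.7912) / (0.762 − 0.248) = ln(2.431) / 0.5140 = 0.8883/0.5140 = 1.728 d.
L(t_c) = L₀ e^(−k_1 t_c) = 39.2 × 0.6514 = 25.54 mg/L, and at the critical point k_r D_c = k_1 L, so D_c = (0.248/0.762) × 25.54 = 8.311 mg/L.
x_c = v t_c = 0.235 m/s × 1.728 d × 86400 s/d = 35090 m ≈ 35.1 km.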